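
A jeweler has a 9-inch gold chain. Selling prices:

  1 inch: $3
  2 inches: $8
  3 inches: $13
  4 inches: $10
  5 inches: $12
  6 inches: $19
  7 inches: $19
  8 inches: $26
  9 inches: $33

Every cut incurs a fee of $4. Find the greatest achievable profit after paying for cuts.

33

Consider every possible first cut. v[k] is the best of p[i]+v[k−i] over all sellable i≤k, charging 4 whenever i<k.
v[1] = 3
v[2] = 8
v[3] = 13
v[4] = 12  (first piece 1, then v[3]=13)
v[5] = 17  (first piece 2, then v[3]=13)
v[6] = 22  (first piece 3, then v[3]=13)
v[7] = 21  (first piece 1, then v[6]=22)
v[8] = 26  (first piece 2, then v[6]=22)
v[9] = 33
Best is to make no cuts and sell whole for $33.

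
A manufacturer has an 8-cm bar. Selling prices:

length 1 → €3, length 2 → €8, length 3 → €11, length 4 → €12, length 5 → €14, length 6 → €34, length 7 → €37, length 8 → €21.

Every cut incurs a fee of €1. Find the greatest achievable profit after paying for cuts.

Let net[k] be the best obtainable value from length k. For each k, try every first piece i and keep the best of price[i] + net[k−i] minus the 1 cut fee when i<k.
net[1] = 3
net[2] = max(3+3-1, 8+0) = 8
net[3] = max(3+8-1, 8+3-1, 11+0) = 11
net[4] = max(3+11-1, 8+8-1, 11+3-1, 12+0) = 15
net[5] = max(3+15-1, 8+11-1, 11+8-1, 12+3-1, 14+0) = 18
net[6] = max(3+18-1, 8+15-1, 11+11-1, 12+8-1, 14+3-1, 34+0) = 34
net[7] = max(3+34-1, 8+18-1, 11+15-1, …, 34+3-1, 37+0) = 37
net[8] = max(3+37-1, 8+34-1, 11+18-1, …, 37+3-1, 21+0) = 41
One optimal plan: pieces 6 + 2 (1 cut) → €42 − €1 = €41.

41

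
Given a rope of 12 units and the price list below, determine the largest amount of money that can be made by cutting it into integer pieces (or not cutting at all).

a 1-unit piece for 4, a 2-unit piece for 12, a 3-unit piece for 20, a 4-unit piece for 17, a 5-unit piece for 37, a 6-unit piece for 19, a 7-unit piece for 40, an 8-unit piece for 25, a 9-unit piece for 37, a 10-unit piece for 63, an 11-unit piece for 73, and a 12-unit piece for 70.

Let r[k] be the best obtainable value from length k. For each k, try every first piece i and keep the best of price[i] + r[k−i].
r[1] = 4
r[2] = 12
r[3] = 20
r[4] = 24  (first piece 1, then r[3]=20)
r[5] = 37
r[6] = 41  (first piece 1, then r[5]=37)
r[7] = 49  (first piece 2, then r[5]=37)
r[8] = 57  (first piece 3, then r[5]=37)
r[9] = 61  (first piece 1, then r[8]=57)
r[10] = 74  (first piece 5, then r[5]=37)
r[11] = 78  (first piece 1, then r[10]=74)
r[12] = 86  (first piece 2, then r[10]=74)
One optimal cutting: 5 + 5 + 2 → 37 + 37 + 12 = 86.

86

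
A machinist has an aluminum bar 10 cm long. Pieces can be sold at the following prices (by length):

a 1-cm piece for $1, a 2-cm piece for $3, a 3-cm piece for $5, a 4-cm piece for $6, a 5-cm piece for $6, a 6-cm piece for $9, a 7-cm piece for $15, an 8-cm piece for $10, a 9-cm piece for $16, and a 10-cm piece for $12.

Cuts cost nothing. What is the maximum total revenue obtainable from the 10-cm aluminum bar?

Build R[k] bottom-up: R[k] = max over allowed piece i of (p[i] + R[k−i]).
R[1] = 1
R[2] = max(1+1, 3+0) = 3
R[3] = max(1+3, 3+1, 5+0) = 5
R[4] = max(1+5, 3+3, 5+1, 6+0) = 6
R[5] = max(1+6, 3+5, 5+3, 6+1, 6+0) = 8
R[6] = max(1+8, 3+6, 5+5, 6+3, 6+1, 9+0) = 10
R[7] = max(1+10, 3+8, 5+6, …, 9+1, 15+0) = 15
R[8] = max(1+15, 3+10, 5+8, …, 15+1, 10+0) = 16
R[9] = max(1+16, 3+15, 5+10, …, 10+1, 16+0) = 18
R[10] = max(1+18, 3+16, 5+15, …, 16+1, 12+0) = 20
One optimal cutting: 7 + 3 → $15 + $5 = $20.

20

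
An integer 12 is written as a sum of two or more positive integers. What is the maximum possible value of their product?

81

Let P[k] be the best product for length k (with at least one cut). For each first piece i, the rest contributes max(k−i, P[k−i]).
Small cases: P[2]=1, P[3]=2, P[4]=4, P[5]=6, P[6]=9, P[7]=12.
P[8] = 2*max(6,9) = 2*9 = 18
P[9] = 3*max(6,9) = 3*9 = 27
P[10] = 2*max(8,18) = 2*18 = 36
P[11] = 2*max(9,27) = 2*27 = 54
P[12] = 3*max(9,27) = 3*27 = 81
One optimal split: 3 + 3 + 3 + 3; product 3*3*3*3 = 81.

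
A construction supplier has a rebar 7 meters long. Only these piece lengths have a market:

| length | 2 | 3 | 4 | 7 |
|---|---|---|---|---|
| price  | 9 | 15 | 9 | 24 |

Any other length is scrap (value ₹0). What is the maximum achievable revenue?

Consider every possible first cut. r[k] is the best of p[i]+r[k−i] over all sellable i≤k.
r[1] = 0
r[2] = 9
r[3] = 15
r[4] = 18  (first piece 2, then r[2]=9)
r[5] = 24  (first piece 2, then r[3]=15)
r[6] = 30  (first piece 3, then r[3]=15)
r[7] = 33  (first piece 2, then r[5]=24)
One optimal cutting: 3 + 2 + 2 → ₹33.

33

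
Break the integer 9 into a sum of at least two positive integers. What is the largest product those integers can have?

Define f[k] = max over 1≤i<k of i · max(k−i, f[k−i]); the inner max lets the remainder stay uncut if that's better.
f[2] = 1·max(1,0) = 1·1 = 1
f[3] = 1·max(2,1) = 1·2 = 2
f[4] = 2·max(2,1) = 2·2 = 4
f[5] = 2·max(3,2) = 2·3 = 6
f[6] = 3·max(3,2) = 3·3 = 9
f[7] = 2·max(5,6) = 2·6 = 12
f[8] = 2·max(6,9) = 2·9 = 18
f[9] = 3·max(6,9) = 3·9 = 27
One optimal split: 3 + 3 + 3; product 3·3·3 = 27.

27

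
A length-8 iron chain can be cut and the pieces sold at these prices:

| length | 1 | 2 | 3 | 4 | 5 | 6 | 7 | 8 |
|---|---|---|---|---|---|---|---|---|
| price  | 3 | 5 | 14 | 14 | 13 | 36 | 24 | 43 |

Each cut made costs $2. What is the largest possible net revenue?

43

Consider every possible first cut. v[k] is the best of p[i]+v[k−i] over all sellable i≤k, charging 2 whenever i<k.
v[1] = 3
v[2] = max(3+3-2, 5+0) = 5
v[3] = max(3+5-2, 5+3-2, 14+0) = 14
v[4] = max(3+14-2, 5+5-2, 14+3-2, 14+0) = 15
v[5] = max(3+15-2, 5+14-2, 14+5-2, 14+3-2, 13+0) = 17
v[6] = max(3+17-2, 5+15-2, 14+14-2, 14+5-2, 13+3-2, 36+0) = 36
v[7] = max(3+36-2, 5+17-2, 14+15-2, …, 36+3-2, 24+0) = 37
v[8] = max(3+37-2, 5+36-2, 14+17-2, …, 24+3-2, 43+0) = 43
Best is to make no cuts and sell whole for $43.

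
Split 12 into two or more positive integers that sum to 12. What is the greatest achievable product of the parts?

Define f[k] = max over 1≤i<k of i · max(k−i, f[k−i]); the inner max lets the remainder stay uncut if that's better.
f[2] = 1×max(1,0) = 1×1 = 1
f[3] = max(1×2, 2×1) = 2
f[4] = max(1×3, 2×2, 3×1) = 4
f[5] = max(1×4, 2×3, 3×2, 4×1) = 6
f[6] = max(1×6, 2×4, 3×3, 4×2, 5×1) = 9
f[7] = max(1×9, 2×6, 3×4, 4×3, 5×2, 6×1) = 12
f[8] = max(1×12, 2×9, 3×6, …, 6×2, 7×1) = 18
f[9] = max(1×18, 2×12, 3×9, …, 7×2, 8×1) = 27
f[10] = max(1×27, 2×18, 3×12, …, 8×2, 9×1) = 36
f[11] = max(1×36, 2×27, 3×18, …, 9×2, 10×1) = 54
f[12] = max(1×54, 2×36, 3×27, …, 10×2, 11×1) = 81
One optimal split: 3 + 3 + 3 + 3; product 3×3×3×3 = 81.

81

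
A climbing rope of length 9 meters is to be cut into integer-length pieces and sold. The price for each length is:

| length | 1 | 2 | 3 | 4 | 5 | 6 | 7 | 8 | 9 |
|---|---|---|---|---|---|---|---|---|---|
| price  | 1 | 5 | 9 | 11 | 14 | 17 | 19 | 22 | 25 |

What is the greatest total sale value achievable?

Build v[k] bottom-up: v[k] = max over allowed piece i of (p[i] + v[k−i]).
v[1] = 1
v[2] = 5
v[3] = 9
v[4] = 11
v[5] = 14  (first piece 2, then v[3]=9)
v[6] = 18  (first piece 3, then v[3]=9)
v[7] = 20  (first piece 3, then v[4]=11)
v[8] = 23  (first piece 2, then v[6]=18)
v[9] = 27  (first piece 3, then v[6]=18)
One optimal cutting: 3 + 3 + 3 → €9 + €9 + €9 = €27.

27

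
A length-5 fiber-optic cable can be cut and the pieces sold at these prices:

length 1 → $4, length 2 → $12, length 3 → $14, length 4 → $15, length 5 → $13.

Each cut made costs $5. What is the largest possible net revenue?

21

Build r[k] bottom-up: r[k] = max over allowed piece i of (p[i] + r[k−i]) − 5 per cut.
r[1] = 4
r[2] = max(4+4-5, 12+0) = 12
r[3] = max(4+12-5, 12+4-5, 14+0) = 14
r[4] = max(4+14-5, 12+12-5, 14+4-5, 15+0) = 19
r[5] = max(4+19-5, 12+14-5, 14+12-5, 15+4-5, 13+0) = 21
One optimal plan: pieces 3 + 2 (1 cut) → $26 − $5 = $21.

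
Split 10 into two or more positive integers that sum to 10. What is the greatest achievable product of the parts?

Fill P[k] for k=2..10: at each k try every first piece i and multiply by the better of (k−i) uncut or P[k−i].
P[2] = 1·max(1,0) = 1·1 = 1
P[3] = 1·max(2,1) = 1·2 = 2
P[4] = 2·max(2,1) = 2·2 = 4
P[5] = 2·max(3,2) = 2·3 = 6
P[6] = 3·max(3,2) = 3·3 = 9
P[7] = 2·max(5,6) = 2·6 = 12
P[8] = 2·max(6,9) = 2·9 = 18
P[9] = 3·max(6,9) = 3·9 = 27
P[10] = 2·max(8,18) = 2·18 = 36
One optimal split: 3 + 3 + 2 + 2; product 3·3·2·2 = 36.

36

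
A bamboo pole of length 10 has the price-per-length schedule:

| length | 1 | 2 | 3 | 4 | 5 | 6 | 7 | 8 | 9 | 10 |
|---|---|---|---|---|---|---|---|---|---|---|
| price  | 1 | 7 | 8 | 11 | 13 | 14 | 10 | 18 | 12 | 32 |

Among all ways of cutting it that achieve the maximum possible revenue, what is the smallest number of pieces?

5

Consider every possible first cut. r[k] is the best of p[i]+r[k−i] over all sellable i≤k.
r[1] = 1
r[2] = max(1+1, 7+0) = 7
r[3] = max(1+7, 7+1, 8+0) = 8
r[4] = max(1+8, 7+7, 8+1, 11+0) = 14
r[5] = max(1+14, 7+8, 8+7, 11+1, 13+0) = 15
r[6] = max(1+15, 7+14, 8+8, 11+7, 13+1, 14+0) = 21
r[7] = max(1+21, 7+15, 8+14, …, 14+1, 10+0) = 22
r[8] = max(1+22, 7+21, 8+15, …, 10+1, 18+0) = 28
r[9] = max(1+28, 7+22, 8+21, …, 18+1, 12+0) = 29
r[10] = max(1+29, 7+28, 8+22, …, 12+1, 32+0) = 35
Maximum revenue is $35.
Now minimize piece count subject to staying optimal: for each k, pieces[k] = 1 + min over i with p[i]+r[k−i]=r[k] of pieces[k−i].
pieces[7] = 3
pieces[8] = 4
pieces[9] = 4
pieces[10] = 5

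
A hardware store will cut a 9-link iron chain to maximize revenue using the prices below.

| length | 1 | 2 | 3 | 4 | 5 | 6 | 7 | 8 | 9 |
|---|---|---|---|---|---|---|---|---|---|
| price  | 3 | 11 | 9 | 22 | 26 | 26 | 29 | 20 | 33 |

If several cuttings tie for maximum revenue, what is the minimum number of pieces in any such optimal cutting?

Consider every possible first cut. r[k] is the best of p[i]+r[k−i] over all sellable i≤k.
r[1] = 3
r[2] = 11
r[3] = 14  (first piece 1, then r[2]=11)
r[4] = 22  (first piece 2, then r[2]=11)
r[5] = 26
r[6] = 33  (first piece 2, then r[4]=22)
r[7] = 37  (first piece 2, then r[5]=26)
r[8] = 44  (first piece 2, then r[6]=33)
r[9] = 48  (first piece 2, then r[7]=37)
Maximum revenue is $48.
Now minimize piece count subject to staying optimal: for each k, pieces[k] = 1 + min over i with p[i]+r[k−i]=r[k] of pieces[k−i].
pieces[6] = 2
pieces[7] = 2
pieces[8] = 2
pieces[9] = 2

2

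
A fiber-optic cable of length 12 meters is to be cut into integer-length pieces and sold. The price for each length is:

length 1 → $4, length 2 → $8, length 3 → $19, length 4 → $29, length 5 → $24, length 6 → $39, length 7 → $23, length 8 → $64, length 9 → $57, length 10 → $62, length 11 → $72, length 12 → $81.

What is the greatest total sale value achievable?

Let R[k] be the best obtainable value from length k. For each k, try every first piece i and keep the best of price[i] + R[k−i].
R[1] = 4
R[2] = 8  (first piece 1, then R[1]=4)
R[3] = 19
R[4] = 29
R[5] = 33  (first piece 1, then R[4]=29)
R[6] = 39
R[7] = 48  (first piece 3, then R[4]=29)
R[8] = 64
R[9] = 68  (first piece 1, then R[8]=64)
R[10] = 72  (first piece 1, then R[9]=68)
R[11] = 83  (first piece 3, then R[8]=64)
R[12] = 93  (first piece 4, then R[8]=64)
One optimal cutting: 8 + 4 → $64 + $29 = $93.

93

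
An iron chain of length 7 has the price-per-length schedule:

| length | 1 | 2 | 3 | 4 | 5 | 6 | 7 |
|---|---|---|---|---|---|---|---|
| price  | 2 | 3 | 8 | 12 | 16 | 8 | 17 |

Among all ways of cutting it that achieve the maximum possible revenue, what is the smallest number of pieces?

2

Let r[k] be the best obtainable value from length k. For each k, try every first piece i and keep the best of price[i] + r[k−i].
r[1] = 2
r[2] = 4  (first piece 1, then r[1]=2)
r[3] = 8
r[4] = 12
r[5] = 16
r[6] = 18  (first piece 1, then r[5]=16)
r[7] = 20  (first piece 1, then r[6]=18)
Maximum revenue is $20.
Now minimize piece count subject to staying optimal: for each k, pieces[k] = 1 + min over i with p[i]+r[k−i]=r[k] of pieces[k−i].
pieces[4] = 1
pieces[5] = 1
pieces[6] = 2
pieces[7] = 2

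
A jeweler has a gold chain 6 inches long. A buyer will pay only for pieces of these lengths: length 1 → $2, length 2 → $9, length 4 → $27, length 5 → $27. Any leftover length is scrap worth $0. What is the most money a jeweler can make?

36

Build best[k] bottom-up: best[k] = max over allowed piece i of (p[i] + best[k−i]).
best[1] = 2
best[2] = max(2+2, 9+0) = 9
best[3] = max(2+9, 9+2) = 11
best[4] = max(2+11, 9+9, 27+0) = 27
best[5] = max(2+27, 9+11, 27+2, 27+0) = 29
best[6] = max(2+29, 9+27, 27+9, 27+2) = 36
One optimal cutting: 4 + 2 → $36.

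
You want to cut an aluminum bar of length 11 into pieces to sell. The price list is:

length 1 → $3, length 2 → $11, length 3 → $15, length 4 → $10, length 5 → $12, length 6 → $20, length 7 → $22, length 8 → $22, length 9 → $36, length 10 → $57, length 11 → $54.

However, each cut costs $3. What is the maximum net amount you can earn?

57

Consider every possible first cut. net[k] is the best of p[i]+net[k−i] over all sellable i≤k, charging 3 whenever i<k.
net[1] = 3
net[2] = 11
net[3] = 15
net[4] = 19  (first piece 2, then net[2]=11)
net[5] = 23  (first piece 2, then net[3]=15)
net[6] = 27  (first piece 2, then net[4]=19)
net[7] = 31  (first piece 2, then net[5]=23)
net[8] = 35  (first piece 2, then net[6]=27)
net[9] = 39  (first piece 2, then net[7]=31)
net[10] = 57
net[11] = 57  (first piece 1, then net[10]=57)
One optimal plan: pieces 10 + 1 (1 cut) → $60 − $3 = $57.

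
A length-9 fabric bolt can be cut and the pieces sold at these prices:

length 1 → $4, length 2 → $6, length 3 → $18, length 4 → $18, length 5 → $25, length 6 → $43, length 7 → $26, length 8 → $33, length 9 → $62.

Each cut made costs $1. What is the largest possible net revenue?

Build net[k] bottom-up: net[k] = max over allowed piece i of (p[i] + net[k−i]) − 1 per cut.
net[1] = 4
net[2] = max(4+4-1, 6+0) = 7
net[3] = max(4+7-1, 6+4-1, 18+0) = 18
net[4] = max(4+18-1, 6+7-1, 18+4-1, 18+0) = 21
net[5] = max(4+21-1, 6+18-1, 18+7-1, 18+4-1, 25+0) = 25
net[6] = max(4+25-1, 6+21-1, 18+18-1, 18+7-1, 25+4-1, 43+0) = 43
net[7] = max(4+43-1, 6+25-1, 18+21-1, …, 43+4-1, 26+0) = 46
net[8] = max(4+46-1, 6+43-1, 18+25-1, …, 26+4-1, 33+0) = 49
net[9] = max(4+49-1, 6+46-1, 18+43-1, …, 33+4-1, 62+0) = 62
Best is to make no cuts and sell whole for $62.

62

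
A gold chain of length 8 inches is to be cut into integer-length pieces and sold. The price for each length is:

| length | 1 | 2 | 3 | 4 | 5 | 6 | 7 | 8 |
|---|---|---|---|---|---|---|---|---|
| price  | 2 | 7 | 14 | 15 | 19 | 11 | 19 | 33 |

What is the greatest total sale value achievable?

35

Let r[k] be the best obtainable value from length k. For each k, try every first piece i and keep the best of price[i] + r[k−i].
r[1] = 2
r[2] = max(2+2, 7+0) = 7
r[3] = max(2+7, 7+2, 14+0) = 14
r[4] = max(2+14, 7+7, 14+2, 15+0) = 16
r[5] = max(2+16, 7+14, 14+7, 15+2, 19+0) = 21
r[6] = max(2+21, 7+16, 14+14, 15+7, 19+2, 11+0) = 28
r[7] = max(2+28, 7+21, 14+16, …, 11+2, 19+0) = 30
r[8] = max(2+30, 7+28, 14+21, …, 19+2, 33+0) = 35
One optimal cutting: 3 + 3 + 2 → $14 + $14 + $7 = $35.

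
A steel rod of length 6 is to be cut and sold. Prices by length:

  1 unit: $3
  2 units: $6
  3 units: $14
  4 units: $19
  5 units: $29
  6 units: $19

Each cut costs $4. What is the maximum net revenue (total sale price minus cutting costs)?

Let net[k] be the best obtainable value from length k. For each k, try every first piece i and keep the best of price[i] + net[k−i] minus the 4 cut fee when i<k.
net[1] = 3
net[2] = 6
net[3] = 14
net[4] = 19
net[5] = 29
net[6] = 28  (first piece 1, then net[5]=29)
One optimal plan: pieces 5 + 1 (1 cut) → $32 − $4 = $28.

28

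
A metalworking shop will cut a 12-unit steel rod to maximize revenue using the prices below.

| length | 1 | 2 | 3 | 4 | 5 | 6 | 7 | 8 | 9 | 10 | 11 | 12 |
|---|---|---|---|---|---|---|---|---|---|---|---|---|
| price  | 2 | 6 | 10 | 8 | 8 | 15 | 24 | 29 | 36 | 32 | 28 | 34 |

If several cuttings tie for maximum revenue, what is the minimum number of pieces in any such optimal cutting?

2

Let r[k] be the best obtainable value from length k. For each k, try every first piece i and keep the best of price[i] + r[k−i].
r[1] = 2
r[2] = max(2+2, 6+0) = 6
r[3] = max(2+6, 6+2, 10+0) = 10
r[4] = max(2+10, 6+6, 10+2, 8+0) = 12
r[5] = max(2+12, 6+10, 10+6, 8+2, 8+0) = 16
r[6] = max(2+16, 6+12, 10+10, 8+6, 8+2, 15+0) = 20
r[7] = max(2+20, 6+16, 10+12, …, 15+2, 24+0) = 24
r[8] = max(2+24, 6+20, 10+16, …, 24+2, 29+0) = 29
r[9] = max(2+29, 6+24, 10+20, …, 29+2, 36+0) = 36
r[10] = max(2+36, 6+29, 10+24, …, 36+2, 32+0) = 38
r[11] = max(2+38, 6+36, 10+29, …, 32+2, 28+0) = 42
r[12] = max(2+42, 6+38, 10+36, …, 28+2, 34+0) = 46
Maximum revenue is $46.
Now minimize piece count subject to staying optimal: for each k, pieces[k] = 1 + min over i with p[i]+r[k−i]=r[k] of pieces[k−i].
pieces[9] = 1
pieces[10] = 2
pieces[11] = 2
pieces[12] = 2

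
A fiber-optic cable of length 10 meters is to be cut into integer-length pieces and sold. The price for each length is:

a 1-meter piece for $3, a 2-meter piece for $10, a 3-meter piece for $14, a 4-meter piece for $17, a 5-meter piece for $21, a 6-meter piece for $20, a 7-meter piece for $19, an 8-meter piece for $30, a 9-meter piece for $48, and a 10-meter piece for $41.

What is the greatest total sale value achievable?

Build R[k] bottom-up: R[k] = max over allowed piece i of (p[i] + R[k−i]).
R[1] = 3
R[2] = 10
R[3] = 14
R[4] = 20  (first piece 2, then R[2]=10)
R[5] = 24  (first piece 2, then R[3]=14)
R[6] = 30  (first piece 2, then R[4]=20)
R[7] = 34  (first piece 2, then R[5]=24)
R[8] = 40  (first piece 2, then R[6]=30)
R[9] = 48
R[10] = 51  (first piece 1, then R[9]=48)
One optimal cutting: 9 + 1 → $48 + $3 = $51.

51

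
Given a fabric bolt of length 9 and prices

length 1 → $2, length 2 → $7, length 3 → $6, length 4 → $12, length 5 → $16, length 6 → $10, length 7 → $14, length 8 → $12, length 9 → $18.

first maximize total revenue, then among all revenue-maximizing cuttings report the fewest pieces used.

Consider every possible first cut. r[k] is the best of p[i]+r[k−i] over all sellable i≤k.
r[1] = 2
r[2] = max(2+2, 7+0) = 7
r[3] = max(2+7, 7+2, 6+0) = 9
r[4] = max(2+9, 7+7, 6+2, 12+0) = 14
r[5] = max(2+14, 7+9, 6+7, 12+2, 16+0) = 16
r[6] = max(2+16, 7+14, 6+9, 12+7, 16+2, 10+0) = 21
r[7] = max(2+21, 7+16, 6+14, …, 10+2, 14+0) = 23
r[8] = max(2+23, 7+21, 6+16, …, 14+2, 12+0) = 28
r[9] = max(2+28, 7+23, 6+21, …, 12+2, 18+0) = 30
Maximum revenue is $30.
Now minimize piece count subject to staying optimal: for each k, pieces[k] = 1 + min over i with p[i]+r[k−i]=r[k] of pieces[k−i].
pieces[6] = 3
pieces[7] = 2
pieces[8] = 4
pieces[9] = 3

3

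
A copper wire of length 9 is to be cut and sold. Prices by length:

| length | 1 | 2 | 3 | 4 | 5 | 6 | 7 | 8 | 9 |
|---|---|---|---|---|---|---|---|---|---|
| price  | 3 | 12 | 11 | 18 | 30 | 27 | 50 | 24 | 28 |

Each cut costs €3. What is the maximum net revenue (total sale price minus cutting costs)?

59

Build r[k] bottom-up: r[k] = max over allowed piece i of (p[i] + r[k−i]) − 3 per cut.
r[1] = 3
r[2] = 12
r[3] = 12  (first piece 1, then r[2]=12)
r[4] = 21  (first piece 2, then r[2]=12)
r[5] = 30
r[6] = 30  (first piece 1, then r[5]=30)
r[7] = 50
r[8] = 50  (first piece 1, then r[7]=50)
r[9] = 59  (first piece 2, then r[7]=50)
One optimal plan: pieces 7 + 2 (1 cut) → €62 − €3 = €59.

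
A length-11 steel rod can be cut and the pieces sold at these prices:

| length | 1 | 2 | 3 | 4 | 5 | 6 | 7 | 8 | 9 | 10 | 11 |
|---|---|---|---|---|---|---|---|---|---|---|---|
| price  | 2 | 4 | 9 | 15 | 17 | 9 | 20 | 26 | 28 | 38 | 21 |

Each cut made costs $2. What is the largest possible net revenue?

38

Consider every possible first cut. r[k] is the best of p[i]+r[k−i] over all sellable i≤k, charging 2 whenever i<k.
r[1] = 2
r[2] = max(2+2-2, 4+0) = 4
r[3] = max(2+4-2, 4+2-2, 9+0) = 9
r[4] = max(2+9-2, 4+4-2, 9+2-2, 15+0) = 15
r[5] = max(2+15-2, 4+9-2, 9+4-2, 15+2-2, 17+0) = 17
r[6] = max(2+17-2, 4+15-2, 9+9-2, 15+4-2, 17+2-2, 9+0) = 17
r[7] = max(2+17-2, 4+17-2, 9+15-2, …, 9+2-2, 20+0) = 22
r[8] = max(2+22-2, 4+17-2, 9+17-2, …, 20+2-2, 26+0) = 28
r[9] = max(2+28-2, 4+22-2, 9+17-2, …, 26+2-2, 28+0) = 30
r[10] = max(2+30-2, 4+28-2, 9+22-2, …, 28+2-2, 38+0) = 38
r[11] = max(2+38-2, 4+30-2, 9+28-2, …, 38+2-2, 21+0) = 38
One optimal plan: pieces 10 + 1 (1 cut) → $40 − $2 = $38.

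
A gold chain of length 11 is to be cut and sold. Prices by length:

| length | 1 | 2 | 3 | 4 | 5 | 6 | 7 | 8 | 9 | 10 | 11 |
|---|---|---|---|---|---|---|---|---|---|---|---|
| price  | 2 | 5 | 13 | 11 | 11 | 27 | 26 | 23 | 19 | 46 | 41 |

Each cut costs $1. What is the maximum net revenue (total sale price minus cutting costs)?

47

Let v[k] be the best obtainable value from length k. For each k, try every first piece i and keep the best of price[i] + v[k−i] minus the 1 cut fee when i<k.
v[1] = 2
v[2] = max(2+2-1, 5+0) = 5
v[3] = max(2+5-1, 5+2-1, 13+0) = 13
v[4] = max(2+13-1, 5+5-1, 13+2-1, 11+0) = 14
v[5] = max(2+14-1, 5+13-1, 13+5-1, 11+2-1, 11+0) = 17
v[6] = max(2+17-1, 5+14-1, 13+13-1, 11+5-1, 11+2-1, 27+0) = 27
v[7] = max(2+27-1, 5+17-1, 13+14-1, …, 27+2-1, 26+0) = 28
v[8] = max(2+28-1, 5+27-1, 13+17-1, …, 26+2-1, 23+0) = 31
v[9] = max(2+31-1, 5+28-1, 13+27-1, …, 23+2-1, 19+0) = 39
v[10] = max(2+39-1, 5+31-1, 13+28-1, …, 19+2-1, 46+0) = 46
v[11] = max(2+46-1, 5+39-1, 13+31-1, …, 46+2-1, 41+0) = 47
One optimal plan: pieces 10 + 1 (1 cut) → $48 − $1 = $47.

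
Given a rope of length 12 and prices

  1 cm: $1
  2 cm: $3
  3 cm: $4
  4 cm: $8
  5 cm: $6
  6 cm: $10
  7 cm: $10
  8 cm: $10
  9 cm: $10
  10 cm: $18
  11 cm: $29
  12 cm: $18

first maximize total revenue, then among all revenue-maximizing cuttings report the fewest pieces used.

2

Build r[k] bottom-up: r[k] = max over allowed piece i of (p[i] + r[k−i]).
r[1] = 1
r[2] = max(1+1, 3+0) = 3
r[3] = max(1+3, 3+1, 4+0) = 4
r[4] = max(1+4, 3+3, 4+1, 8+0) = 8
r[5] = max(1+8, 3+4, 4+3, 8+1, 6+0) = 9
r[6] = max(1+9, 3+8, 4+4, 8+3, 6+1, 10+0) = 11
r[7] = max(1+11, 3+9, 4+8, …, 10+1, 10+0) = 12
r[8] = max(1+12, 3+11, 4+9, …, 10+1, 10+0) = 16
r[9] = max(1+16, 3+12, 4+11, …, 10+1, 10+0) = 17
r[10] = max(1+17, 3+16, 4+12, …, 10+1, 18+0) = 19
r[11] = max(1+19, 3+17, 4+16, …, 18+1, 29+0) = 29
r[12] = max(1+29, 3+19, 4+17, …, 29+1, 18+0) = 30
Maximum revenue is $30.
Now minimize piece count subject to staying optimal: for each k, pieces[k] = 1 + min over i with p[i]+r[k−i]=r[k] of pieces[k−i].
pieces[9] = 3
pieces[10] = 3
pieces[11] = 1
pieces[12] = 2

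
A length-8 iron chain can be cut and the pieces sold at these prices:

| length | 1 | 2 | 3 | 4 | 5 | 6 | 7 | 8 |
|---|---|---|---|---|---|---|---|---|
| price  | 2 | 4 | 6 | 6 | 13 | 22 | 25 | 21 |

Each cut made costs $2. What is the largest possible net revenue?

Consider every possible first cut. r[k] is the best of p[i]+r[k−i] over all sellable i≤k, charging 2 whenever i<k.
r[1] = 2
r[2] = 4
r[3] = 6
r[4] = 6  (first piece 1, then r[3]=6)
r[5] = 13
r[6] = 22
r[7] = 25
r[8] = 25  (first piece 1, then r[7]=25)
One optimal plan: pieces 7 + 1 (1 cut) → $27 − $2 = $25.

25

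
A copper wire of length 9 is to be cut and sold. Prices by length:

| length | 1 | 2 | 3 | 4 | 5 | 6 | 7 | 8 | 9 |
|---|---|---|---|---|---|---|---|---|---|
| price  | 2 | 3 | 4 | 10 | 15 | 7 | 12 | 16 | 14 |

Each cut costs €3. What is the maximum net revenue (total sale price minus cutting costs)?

22

Let v[k] be the best obtainable value from length k. For each k, try every first piece i and keep the best of price[i] + v[k−i] minus the 3 cut fee when i<k.
v[1] = 2
v[2] = max(2+2-3, 3+0) = 3
v[3] = max(2+3-3, 3+2-3, 4+0) = 4
v[4] = max(2+4-3, 3+3-3, 4+2-3, 10+0) = 10
v[5] = max(2+10-3, 3+4-3, 4+3-3, 10+2-3, 15+0) = 15
v[6] = max(2+15-3, 3+10-3, 4+4-3, 10+3-3, 15+2-3, 7+0) = 14
v[7] = max(2+14-3, 3+15-3, 4+10-3, …, 7+2-3, 12+0) = 15
v[8] = max(2+15-3, 3+14-3, 4+15-3, …, 12+2-3, 16+0) = 17
v[9] = max(2+17-3, 3+15-3, 4+14-3, …, 16+2-3, 14+0) = 22
One optimal plan: pieces 5 + 4 (1 cut) → €25 − €3 = €22.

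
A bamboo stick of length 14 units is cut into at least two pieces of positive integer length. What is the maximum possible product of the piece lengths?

Fill m[k] for k=2..14: at each k try every first piece i and multiply by the better of (k−i) uncut or m[k−i].
m[2] = 1×max(1,0) = 1×1 = 1
m[3] = 1×max(2,1) = 1×2 = 2
m[4] = 2×max(2,1) = 2×2 = 4
m[5] = 2×max(3,2) = 2×3 = 6
m[6] = 3×max(3,2) = 3×3 = 9
m[7] = 2×max(5,6) = 2×6 = 12
m[8] = 2×max(6,9) = 2×9 = 18
m[9] = 3×max(6,9) = 3×9 = 27
m[10] = 2×max(8,18) = 2×18 = 36
m[11] = 2×max(9,27) = 2×27 = 54
m[12] = 3×max(9,27) = 3×27 = 81
m[13] = 2×max(11,54) = 2×54 = 108
m[14] = 2×max(12,81) = 2×81 = 162
One optimal split: 3 + 3 + 3 + 3 + 2; product 3×3×3×3×2 = 162.

162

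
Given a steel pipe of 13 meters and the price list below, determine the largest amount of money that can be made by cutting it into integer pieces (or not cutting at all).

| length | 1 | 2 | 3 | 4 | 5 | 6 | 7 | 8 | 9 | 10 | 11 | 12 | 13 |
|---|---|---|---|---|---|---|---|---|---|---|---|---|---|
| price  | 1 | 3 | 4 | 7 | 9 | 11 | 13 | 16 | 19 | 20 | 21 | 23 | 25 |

Build v[k] bottom-up: v[k] = max over allowed piece i of (p[i] + v[k−i]).
v[1] = 1
v[2] = 3
v[3] = 4  (first piece 1, then v[2]=3)
v[4] = 7
v[5] = 9
v[6] = 11
v[7] = 13
v[8] = 16
v[9] = 19
v[10] = 20  (first piece 1, then v[9]=19)
v[11] = 22  (first piece 2, then v[9]=19)
v[12] = 23  (first piece 1, then v[11]=22)
v[13] = 26  (first piece 4, then v[9]=19)
One optimal cutting: 9 + 4 → $19 + $7 = $26.

26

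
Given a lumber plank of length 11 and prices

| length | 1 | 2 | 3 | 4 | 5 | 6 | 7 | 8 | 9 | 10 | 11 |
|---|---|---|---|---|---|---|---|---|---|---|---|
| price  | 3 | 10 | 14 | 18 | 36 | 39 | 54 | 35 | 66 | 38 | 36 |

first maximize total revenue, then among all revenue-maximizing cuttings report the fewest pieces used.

Consider every possible first cut. r[k] is the best of p[i]+r[k−i] over all sellable i≤k.
r[1] = 3
r[2] = max(3+3, 10+0) = 10
r[3] = max(3+10, 10+3, 14+0) = 14
r[4] = max(3+14, 10+10, 14+3, 18+0) = 20
r[5] = max(3+20, 10+14, 14+10, 18+3, 36+0) = 36
r[6] = max(3+36, 10+20, 14+14, 18+10, 36+3, 39+0) = 39
r[7] = max(3+39, 10+36, 14+20, …, 39+3, 54+0) = 54
r[8] = max(3+54, 10+39, 14+36, …, 54+3, 35+0) = 57
r[9] = max(3+57, 10+54, 14+39, …, 35+3, 66+0) = 66
r[10] = max(3+66, 10+57, 14+54, …, 66+3, 38+0) = 72
r[11] = max(3+72, 10+66, 14+57, …, 38+3, 36+0) = 76
Maximum revenue is $76.
Now minimize piece count subject to staying optimal: for each k, pieces[k] = 1 + min over i with p[i]+r[k−i]=r[k] of pieces[k−i].
pieces[8] = 2
pieces[9] = 1
pieces[10] = 2
pieces[11] = 2

2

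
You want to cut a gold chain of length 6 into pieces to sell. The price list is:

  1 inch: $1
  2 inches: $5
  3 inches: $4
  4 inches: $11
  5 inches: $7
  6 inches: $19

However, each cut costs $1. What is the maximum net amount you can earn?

19

Let net[k] be the best obtainable value from length k. For each k, try every first piece i and keep the best of price[i] + net[k−i] minus the 1 cut fee when i<k.
net[1] = 1
net[2] = max(1+1-1, 5+0) = 5
net[3] = max(1+5-1, 5+1-1, 4+0) = 5
net[4] = max(1+5-1, 5+5-1, 4+1-1, 11+0) = 11
net[5] = max(1+11-1, 5+5-1, 4+5-1, 11+1-1, 7+0) = 11
net[6] = max(1+11-1, 5+11-1, 4+5-1, 11+5-1, 7+1-1, 19+0) = 19
Best is to make no cuts and sell whole for $19.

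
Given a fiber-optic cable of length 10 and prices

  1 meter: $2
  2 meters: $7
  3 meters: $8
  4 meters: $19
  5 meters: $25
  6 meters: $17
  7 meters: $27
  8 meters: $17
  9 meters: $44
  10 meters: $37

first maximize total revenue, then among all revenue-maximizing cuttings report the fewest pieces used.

Consider every possible first cut. r[k] is the best of p[i]+r[k−i] over all sellable i≤k.
r[1] = 2
r[2] = max(2+2, 7+0) = 7
r[3] = max(2+7, 7+2, 8+0) = 9
r[4] = max(2+9, 7+7, 8+2, 19+0) = 19
r[5] = max(2+19, 7+9, 8+7, 19+2, 25+0) = 25
r[6] = max(2+25, 7+19, 8+9, 19+7, 25+2, 17+0) = 27
r[7] = max(2+27, 7+25, 8+19, …, 17+2, 27+0) = 32
r[8] = max(2+32, 7+27, 8+25, …, 27+2, 17+0) = 38
r[9] = max(2+38, 7+32, 8+27, …, 17+2, 44+0) = 44
r[10] = max(2+44, 7+38, 8+32, …, 44+2, 37+0) = 50
Maximum revenue is $50.
Now minimize piece count subject to staying optimal: for each k, pieces[k] = 1 + min over i with p[i]+r[k−i]=r[k] of pieces[k−i].
pieces[7] = 2
pieces[8] = 2
pieces[9] = 1
pieces[10] = 2

2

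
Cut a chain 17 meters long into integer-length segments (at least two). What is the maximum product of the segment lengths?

486

Define prod[k] = max over 1≤i<k of i · max(k−i, prod[k−i]); the inner max lets the remainder stay uncut if that's better.
prod[2] = 1×max(1,0) = 1×1 = 1
prod[3] = max(1×2, 2×1) = 2
prod[4] = max(1×3, 2×2, 3×1) = 4
prod[5] = max(1×4, 2×3, 3×2, 4×1) = 6
prod[6] = max(1×6, 2×4, 3×3, 4×2, 5×1) = 9
prod[7] = max(1×9, 2×6, 3×4, 4×3, 5×2, 6×1) = 12
prod[8] = max(1×12, 2×9, 3×6, …, 6×2, 7×1) = 18
prod[9] = max(1×18, 2×12, 3×9, …, 7×2, 8×1) = 27
prod[10] = max(1×27, 2×18, 3×12, …, 8×2, 9×1) = 36
prod[11] = max(1×36, 2×27, 3×18, …, 9×2, 10×1) = 54
prod[12] = max(1×54, 2×36, 3×27, …, 10×2, 11×1) = 81
prod[13] = max(1×81, 2×54, 3×36, …, 11×2, 12×1) = 108
prod[14] = max(1×108, 2×81, 3×54, …, 12×2, 13×1) = 162
prod[15] = max(1×162, 2×108, 3×81, …, 13×2, 14×1) = 243
prod[16] = max(1×243, 2×162, 3×108, …, 14×2, 15×1) = 324
prod[17] = max(1×324, 2×243, 3×162, …, 15×2, 16×1) = 486
One optimal split: 3 + 3 + 3 + 3 + 3 + 2; product 3×3×3×3×3×2 = 486.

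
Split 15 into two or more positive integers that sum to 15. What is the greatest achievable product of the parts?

Fill P[k] for k=2..15: at each k try every first piece i and multiply by the better of (k−i) uncut or P[k−i].
P[2] = 1*max(1,0) = 1*1 = 1
P[3] = 1*max(2,1) = 1*2 = 2
P[4] = 2*max(2,1) = 2*2 = 4
P[5] = 2*max(3,2) = 2*3 = 6
P[6] = 3*max(3,2) = 3*3 = 9
P[7] = 2*max(5,6) = 2*6 = 12
P[8] = 2*max(6,9) = 2*9 = 18
P[9] = 3*max(6,9) = 3*9 = 27
P[10] = 2*max(8,18) = 2*18 = 36
P[11] = 2*max(9,27) = 2*27 = 54
P[12] = 3*max(9,27) = 3*27 = 81
P[13] = 2*max(11,54) = 2*54 = 108
P[14] = 2*max(12,81) = 2*81 = 162
P[15] = 3*max(12,81) = 3*81 = 243
One optimal split: 3 + 3 + 3 + 3 + 3; product 3*3*3*3*3 = 243.

243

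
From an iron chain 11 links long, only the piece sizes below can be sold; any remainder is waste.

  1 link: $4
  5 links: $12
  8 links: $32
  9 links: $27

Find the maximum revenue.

44

Consider every possible first cut. r[k] is the best of p[i]+r[k−i] over all sellable i≤k.
r[1] = 4
r[2] = 8  (first piece 1, then r[1]=4)
r[3] = 12  (first piece 1, then r[2]=8)
r[4] = 16  (first piece 1, then r[3]=12)
r[5] = max(4+16, 12+0) = 20
r[6] = max(4+20, 12+4) = 24
r[7] = max(4+24, 12+8) = 28
r[8] = max(4+28, 12+12, 32+0) = 32
r[9] = max(4+32, 12+16, 32+4, 27+0) = 36
r[10] = max(4+36, 12+20, 32+8, 27+4) = 40
r[11] = max(4+40, 12+24, 32+12, 27+8) = 44
One optimal cutting: 1 + 1 + 1 + 1 + 1 + 1 + 1 + 1 + 1 + 1 + 1 → $44.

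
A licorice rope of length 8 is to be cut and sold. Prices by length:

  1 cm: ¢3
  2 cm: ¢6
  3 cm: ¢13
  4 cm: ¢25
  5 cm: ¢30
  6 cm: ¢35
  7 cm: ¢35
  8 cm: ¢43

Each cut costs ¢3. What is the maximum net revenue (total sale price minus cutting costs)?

Consider every possible first cut. net[k] is the best of p[i]+net[k−i] over all sellable i≤k, charging 3 whenever i<k.
net[1] = 3
net[2] = max(3+3-3, 6+0) = 6
net[3] = max(3+6-3, 6+3-3, 13+0) = 13
net[4] = max(3+13-3, 6+6-3, 13+3-3, 25+0) = 25
net[5] = max(3+25-3, 6+13-3, 13+6-3, 25+3-3, 30+0) = 30
net[6] = max(3+30-3, 6+25-3, 13+13-3, 25+6-3, 30+3-3, 35+0) = 35
net[7] = max(3+35-3, 6+30-3, 13+25-3, …, 35+3-3, 35+0) = 35
net[8] = max(3+35-3, 6+35-3, 13+30-3, …, 35+3-3, 43+0) = 47
One optimal plan: pieces 4 + 4 (1 cut) → ¢50 − ¢3 = ¢47.

47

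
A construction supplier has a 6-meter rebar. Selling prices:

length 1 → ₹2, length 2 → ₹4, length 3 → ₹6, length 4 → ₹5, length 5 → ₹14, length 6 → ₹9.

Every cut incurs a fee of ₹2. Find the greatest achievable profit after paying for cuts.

14

Consider every possible first cut. v[k] is the best of p[i]+v[k−i] over all sellable i≤k, charging 2 whenever i<k.
v[1] = 2
v[2] = max(2+2-2, 4+0) = 4
v[3] = max(2+4-2, 4+2-2, 6+0) = 6
v[4] = max(2+6-2, 4+4-2, 6+2-2, 5+0) = 6
v[5] = max(2+6-2, 4+6-2, 6+4-2, 5+2-2, 14+0) = 14
v[6] = max(2+14-2, 4+6-2, 6+6-2, 5+4-2, 14+2-2, 9+0) = 14
One optimal plan: pieces 5 + 1 (1 cut) → ₹16 − ₹2 = ₹14.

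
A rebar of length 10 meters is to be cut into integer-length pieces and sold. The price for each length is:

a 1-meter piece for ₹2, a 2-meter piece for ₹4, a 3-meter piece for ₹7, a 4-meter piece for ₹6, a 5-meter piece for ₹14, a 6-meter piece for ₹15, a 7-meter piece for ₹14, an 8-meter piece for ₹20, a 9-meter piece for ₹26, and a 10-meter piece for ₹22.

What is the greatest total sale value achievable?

28

Build R[k] bottom-up: R[k] = max over allowed piece i of (p[i] + R[k−i]).
R[1] = 2
R[2] = 4  (first piece 1, then R[1]=2)
R[3] = 7
R[4] = 9  (first piece 1, then R[3]=7)
R[5] = 14
R[6] = 16  (first piece 1, then R[5]=14)
R[7] = 18  (first piece 1, then R[6]=16)
R[8] = 21  (first piece 3, then R[5]=14)
R[9] = 26
R[10] = 28  (first piece 1, then R[9]=26)
One optimal cutting: 9 + 1 → ₹26 + ₹2 = ₹28.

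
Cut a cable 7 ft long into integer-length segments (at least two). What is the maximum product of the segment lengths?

Define P[k] = max over 1≤i<k of i · max(k−i, P[k−i]); the inner max lets the remainder stay uncut if that's better.
Small cases: P[2]=1.
P[3] = 1*max(2,1) = 1*2 = 2
P[4] = 2*max(2,1) = 2*2 = 4
P[5] = 2*max(3,2) = 2*3 = 6
P[6] = 3*max(3,2) = 3*3 = 9
P[7] = 2*max(5,6) = 2*6 = 12
One optimal split: 3 + 2 + 2; product 3*2*2 = 12.

12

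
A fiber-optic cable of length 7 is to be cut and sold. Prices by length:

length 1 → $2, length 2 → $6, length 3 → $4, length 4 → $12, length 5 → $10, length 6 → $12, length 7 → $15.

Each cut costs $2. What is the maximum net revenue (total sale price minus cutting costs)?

16

Let net[k] be the best obtainable value from length k. For each k, try every first piece i and keep the best of price[i] + net[k−i] minus the 2 cut fee when i<k.
net[1] = 2
net[2] = 6
net[3] = 6  (first piece 1, then net[2]=6)
net[4] = 12
net[5] = 12  (first piece 1, then net[4]=12)
net[6] = 16  (first piece 2, then net[4]=12)
net[7] = 16  (first piece 1, then net[6]=16)
One optimal plan: pieces 4 + 2 + 1 (2 cuts) → $20 − $4 = $16.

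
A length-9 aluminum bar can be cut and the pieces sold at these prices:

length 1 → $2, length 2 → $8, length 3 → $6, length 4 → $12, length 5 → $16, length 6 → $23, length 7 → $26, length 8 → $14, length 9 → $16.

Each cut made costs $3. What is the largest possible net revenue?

Let r[k] be the best obtainable value from length k. For each k, try every first piece i and keep the best of price[i] + r[k−i] minus the 3 cut fee when i<k.
r[1] = 2
r[2] = max(2+2-3, 8+0) = 8
r[3] = max(2+8-3, 8+2-3, 6+0) = 7
r[4] = max(2+7-3, 8+8-3, 6+2-3, 12+0) = 13
r[5] = max(2+13-3, 8+7-3, 6+8-3, 12+2-3, 16+0) = 16
r[6] = max(2+16-3, 8+13-3, 6+7-3, 12+8-3, 16+2-3, 23+0) = 23
r[7] = max(2+23-3, 8+16-3, 6+13-3, …, 23+2-3, 26+0) = 26
r[8] = max(2+26-3, 8+23-3, 6+16-3, …, 26+2-3, 14+0) = 28
r[9] = max(2+28-3, 8+26-3, 6+23-3, …, 14+2-3, 16+0) = 31
One optimal plan: pieces 7 + 2 (1 cut) → $34 − $3 = $31.

31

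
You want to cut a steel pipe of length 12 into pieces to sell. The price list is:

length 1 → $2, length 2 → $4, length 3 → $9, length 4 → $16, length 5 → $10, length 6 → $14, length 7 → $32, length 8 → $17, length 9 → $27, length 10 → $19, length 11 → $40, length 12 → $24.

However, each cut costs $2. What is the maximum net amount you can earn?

46

Build v[k] bottom-up: v[k] = max over allowed piece i of (p[i] + v[k−i]) − 2 per cut.
v[1] = 2
v[2] = max(2+2-2, 4+0) = 4
v[3] = max(2+4-2, 4+2-2, 9+0) = 9
v[4] = max(2+9-2, 4+4-2, 9+2-2, 16+0) = 16
v[5] = max(2+16-2, 4+9-2, 9+4-2, 16+2-2, 10+0) = 16
v[6] = max(2+16-2, 4+16-2, 9+9-2, 16+4-2, 10+2-2, 14+0) = 18
v[7] = max(2+18-2, 4+16-2, 9+16-2, …, 14+2-2, 32+0) = 32
v[8] = max(2+32-2, 4+18-2, 9+16-2, …, 32+2-2, 17+0) = 32
v[9] = max(2+32-2, 4+32-2, 9+18-2, …, 17+2-2, 27+0) = 34
v[10] = max(2+34-2, 4+32-2, 9+32-2, …, 27+2-2, 19+0) = 39
v[11] = max(2+39-2, 4+34-2, 9+32-2, …, 19+2-2, 40+0) = 46
v[12] = max(2+46-2, 4+39-2, 9+34-2, …, 40+2-2, 24+0) = 46
One optimal plan: pieces 7 + 4 + 1 (2 cuts) → $50 − $4 = $46.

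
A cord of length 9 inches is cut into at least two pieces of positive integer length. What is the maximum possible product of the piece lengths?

Fill prod[k] for k=2..9: at each k try every first piece i and multiply by the better of (k−i) uncut or prod[k−i].
prod[2] = 1×max(1,0) = 1×1 = 1
prod[3] = 1×max(2,1) = 1×2 = 2
prod[4] = 2×max(2,1) = 2×2 = 4
prod[5] = 2×max(3,2) = 2×3 = 6
prod[6] = 3×max(3,2) = 3×3 = 9
prod[7] = 2×max(5,6) = 2×6 = 12
prod[8] = 2×max(6,9) = 2×9 = 18
prod[9] = 3×max(6,9) = 3×9 = 27
One optimal split: 3 + 3 + 3; product 3×3×3 = 27.

27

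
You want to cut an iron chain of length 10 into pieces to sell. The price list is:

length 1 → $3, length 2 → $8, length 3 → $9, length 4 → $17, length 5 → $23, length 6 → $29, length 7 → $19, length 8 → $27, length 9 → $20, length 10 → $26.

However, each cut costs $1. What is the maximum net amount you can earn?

Build r[k] bottom-up: r[k] = max over allowed piece i of (p[i] + r[k−i]) − 1 per cut.
r[1] = 3
r[2] = max(3+3-1, 8+0) = 8
r[3] = max(3+8-1, 8+3-1, 9+0) = 10
r[4] = max(3+10-1, 8+8-1, 9+3-1, 17+0) = 17
r[5] = max(3+17-1, 8+10-1, 9+8-1, 17+3-1, 23+0) = 23
r[6] = max(3+23-1, 8+17-1, 9+10-1, 17+8-1, 23+3-1, 29+0) = 29
r[7] = max(3+29-1, 8+23-1, 9+17-1, …, 29+3-1, 19+0) = 31
r[8] = max(3+31-1, 8+29-1, 9+23-1, …, 19+3-1, 27+0) = 36
r[9] = max(3+36-1, 8+31-1, 9+29-1, …, 27+3-1, 20+0) = 39
r[10] = max(3+39-1, 8+36-1, 9+31-1, …, 20+3-1, 26+0) = 45
One optimal plan: pieces 6 + 4 (1 cut) → $46 − $1 = $45.

45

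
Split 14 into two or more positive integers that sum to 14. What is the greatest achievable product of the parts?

Fill g[k] for k=2..14: at each k try every first piece i and multiply by the better of (k−i) uncut or g[k−i].
g[2] = 1·max(1,0) = 1·1 = 1
g[3] = max(1·2, 2·1) = 2
g[4] = max(1·3, 2·2, 3·1) = 4
g[5] = max(1·4, 2·3, 3·2, 4·1) = 6
g[6] = max(1·6, 2·4, 3·3, 4·2, 5·1) = 9
g[7] = max(1·9, 2·6, 3·4, 4·3, 5·2, 6·1) = 12
g[8] = max(1·12, 2·9, 3·6, …, 6·2, 7·1) = 18
g[9] = max(1·18, 2·12, 3·9, …, 7·2, 8·1) = 27
g[10] = max(1·27, 2·18, 3·12, …, 8·2, 9·1) = 36
g[11] = max(1·36, 2·27, 3·18, …, 9·2, 10·1) = 54
g[12] = max(1·54, 2·36, 3·27, …, 10·2, 11·1) = 81
g[13] = max(1·81, 2·54, 3·36, …, 11·2, 12·1) = 108
g[14] = max(1·108, 2·81, 3·54, …, 12·2, 13·1) = 162
One optimal split: 3 + 3 + 3 + 3 + 2; product 3·3·3·3·2 = 162.

162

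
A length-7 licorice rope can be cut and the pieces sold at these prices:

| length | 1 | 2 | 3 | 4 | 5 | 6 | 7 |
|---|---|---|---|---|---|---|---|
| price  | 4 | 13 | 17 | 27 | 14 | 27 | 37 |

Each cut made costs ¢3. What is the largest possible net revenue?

Consider every possible first cut. v[k] is the best of p[i]+v[k−i] over all sellable i≤k, charging 3 whenever i<k.
v[1] = 4
v[2] = 13
v[3] = 17
v[4] = 27
v[5] = 28  (first piece 1, then v[4]=27)
v[6] = 37  (first piece 2, then v[4]=27)
v[7] = 41  (first piece 3, then v[4]=27)
One optimal plan: pieces 4 + 3 (1 cut) → ¢44 − ¢3 = ¢41.

41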